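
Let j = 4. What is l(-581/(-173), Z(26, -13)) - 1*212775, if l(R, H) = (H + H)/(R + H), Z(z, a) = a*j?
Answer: -1790483633/8415 ≈ -2.1277e+5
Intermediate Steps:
Z(z, a) = 4*a (Z(z, a) = a*4 = 4*a)
l(R, H) = 2*H/(H + R) (l(R, H) = (2*H)/(H + R) = 2*H/(H + R))
l(-581/(-173), Z(26, -13)) - 1*212775 = 2*(4*(-13))/(4*(-13) - 581/(-173)) - 1*212775 = 2*(-52)/(-52 - 581*(-1/173)) - 212775 = 2*(-52)/(-52 + 581/173) - 212775 = 2*(-52)/(-8415/173) - 212775 = 2*(-52)*(-173/8415) - 212775 = 17992/8415 - 212775 = -1790483633/8415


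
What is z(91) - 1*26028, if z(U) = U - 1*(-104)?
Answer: -25833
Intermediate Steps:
z(U) = 104 + U (z(U) = U + 104 = 104 + U)
z(91) - 1*26028 = (104 + 91) - 1*26028 = 195 - 26028 = -25833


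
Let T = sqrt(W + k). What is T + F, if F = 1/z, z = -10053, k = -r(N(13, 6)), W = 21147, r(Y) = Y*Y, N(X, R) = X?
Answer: -1/10053 + sqrt(20978) ≈ 144.84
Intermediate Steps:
r(Y) = Y**2
k = -169 (k = -1*13**2 = -1*169 = -169)
T = sqrt(20978) (T = sqrt(21147 - 169) = sqrt(20978) ≈ 144.84)
F = -1/10053 (F = 1/(-10053) = -1/10053 ≈ -9.9473e-5)
T + F = sqrt(20978) - 1/10053 = -1/10053 + sqrt(20978)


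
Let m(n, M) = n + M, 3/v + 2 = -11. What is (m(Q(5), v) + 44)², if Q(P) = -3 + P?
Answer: 354025/169 ≈ 2094.8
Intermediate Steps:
v = -3/13 (v = 3/(-2 - 11) = 3/(-13) = 3*(-1/13) = -3/13 ≈ -0.23077)
m(n, M) = M + n
(m(Q(5), v) + 44)² = ((-3/13 + (-3 + 5)) + 44)² = ((-3/13 + 2) + 44)² = (23/13 + 44)² = (595/13)² = 354025/169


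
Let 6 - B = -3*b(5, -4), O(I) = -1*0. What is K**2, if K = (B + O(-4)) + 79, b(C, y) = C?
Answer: 10000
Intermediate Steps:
O(I) = 0
B = 21 (B = 6 - (-3)*5 = 6 - 1*(-15) = 6 + 15 = 21)
K = 100 (K = (21 + 0) + 79 = 21 + 79 = 100)
K**2 = 100**2 = 10000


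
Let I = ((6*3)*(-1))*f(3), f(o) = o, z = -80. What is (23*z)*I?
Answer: 99360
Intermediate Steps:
I = -54 (I = ((6*3)*(-1))*3 = (18*(-1))*3 = -18*3 = -54)
(23*z)*I = (23*(-80))*(-54) = -1840*(-54) = 99360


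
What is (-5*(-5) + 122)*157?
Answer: 23079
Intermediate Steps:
(-5*(-5) + 122)*157 = (25 + 122)*157 = 147*157 = 23079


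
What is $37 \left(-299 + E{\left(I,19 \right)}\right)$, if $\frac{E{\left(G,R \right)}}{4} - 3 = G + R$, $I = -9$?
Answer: $-9139$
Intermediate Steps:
$E{\left(G,R \right)} = 12 + 4 G + 4 R$ ($E{\left(G,R \right)} = 12 + 4 \left(G + R\right) = 12 + \left(4 G + 4 R\right) = 12 + 4 G + 4 R$)
$37 \left(-299 + E{\left(I,19 \right)}\right) = 37 \left(-299 + \left(12 + 4 \left(-9\right) + 4 \cdot 19\right)\right) = 37 \left(-299 + \left(12 - 36 + 76\right)\right) = 37 \left(-299 + 52\right) = 37 \left(-247\right) = -9139$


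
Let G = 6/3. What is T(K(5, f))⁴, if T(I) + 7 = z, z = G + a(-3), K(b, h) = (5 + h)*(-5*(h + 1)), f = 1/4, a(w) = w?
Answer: 4096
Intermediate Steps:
f = ¼ ≈ 0.25000
K(b, h) = (-5 - 5*h)*(5 + h) (K(b, h) = (5 + h)*(-5*(1 + h)) = (5 + h)*(-5 - 5*h) = (-5 - 5*h)*(5 + h))
G = 2 (G = 6*(⅓) = 2)
z = -1 (z = 2 - 3 = -1)
T(I) = -8 (T(I) = -7 - 1 = -8)
T(K(5, f))⁴ = (-8)⁴ = 4096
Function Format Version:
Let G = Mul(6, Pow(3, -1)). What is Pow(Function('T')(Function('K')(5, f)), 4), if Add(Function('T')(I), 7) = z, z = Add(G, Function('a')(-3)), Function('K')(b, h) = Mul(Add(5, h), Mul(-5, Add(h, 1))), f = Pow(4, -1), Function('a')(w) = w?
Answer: 4096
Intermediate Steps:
f = Rational(1, 4) ≈ 0.25000
Function('K')(b, h) = Mul(Add(-5, Mul(-5, h)), Add(5, h)) (Function('K')(b, h) = Mul(Add(5, h), Mul(-5, Add(1, h))) = Mul(Add(5, h), Add(-5, Mul(-5, h))) = Mul(Add(-5, Mul(-5, h)), Add(5, h)))
G = 2 (G = Mul(6, Rational(1, 3)) = 2)
z = -1 (z = Add(2, -3) = -1)
Function('T')(I) = -8 (Function('T')(I) = Add(-7, -1) = -8)
Pow(Function('T')(Function('K')(5, f)), 4) = Pow(-8, 4) = 4096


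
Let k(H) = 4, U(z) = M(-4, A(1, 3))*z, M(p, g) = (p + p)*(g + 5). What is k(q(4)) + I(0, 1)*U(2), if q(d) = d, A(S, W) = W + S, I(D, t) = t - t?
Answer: 4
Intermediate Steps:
I(D, t) = 0
A(S, W) = S + W
M(p, g) = 2*p*(5 + g) (M(p, g) = (2*p)*(5 + g) = 2*p*(5 + g))
U(z) = -72*z (U(z) = (2*(-4)*(5 + (1 + 3)))*z = (2*(-4)*(5 + 4))*z = (2*(-4)*9)*z = -72*z)
k(q(4)) + I(0, 1)*U(2) = 4 + 0*(-72*2) = 4 + 0*(-144) = 4 + 0 = 4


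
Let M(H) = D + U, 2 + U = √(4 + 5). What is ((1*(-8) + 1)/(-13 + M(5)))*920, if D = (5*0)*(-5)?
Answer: 1610/3 ≈ 536.67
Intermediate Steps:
D = 0 (D = 0*(-5) = 0)
U = 1 (U = -2 + √(4 + 5) = -2 + √9 = -2 + 3 = 1)
M(H) = 1 (M(H) = 0 + 1 = 1)
((1*(-8) + 1)/(-13 + M(5)))*920 = ((1*(-8) + 1)/(-13 + 1))*920 = ((-8 + 1)/(-12))*920 = -7*(-1/12)*920 = (7/12)*920 = 1610/3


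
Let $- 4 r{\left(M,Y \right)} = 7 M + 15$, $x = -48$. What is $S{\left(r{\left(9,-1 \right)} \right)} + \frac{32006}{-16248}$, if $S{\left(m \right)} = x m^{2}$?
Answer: $- \frac{148295251}{8124} \approx -18254.0$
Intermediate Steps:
$r{\left(M,Y \right)} = - \frac{15}{4} - \frac{7 M}{4}$ ($r{\left(M,Y \right)} = - \frac{7 M + 15}{4} = - \frac{15 + 7 M}{4} = - \frac{15}{4} - \frac{7 M}{4}$)
$S{\left(m \right)} = - 48 m^{2}$
$S{\left(r{\left(9,-1 \right)} \right)} + \frac{32006}{-16248} = - 48 \left(- \frac{15}{4} - \frac{63}{4}\right)^{2} + \frac{32006}{-16248} = - 48 \left(- \frac{15}{4} - \frac{63}{4}\right)^{2} + 32006 \left(- \frac{1}{16248}\right) = - 48 \left(- \frac{39}{2}\right)^{2} - \frac{16003}{8124} = \left(-48\right) \frac{1521}{4} - \frac{16003}{8124} = -18252 - \frac{16003}{8124} = - \frac{148295251}{8124}$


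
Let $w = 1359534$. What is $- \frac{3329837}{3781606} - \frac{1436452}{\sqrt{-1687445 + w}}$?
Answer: $- \frac{3329837}{3781606} + \frac{1436452 i \sqrt{327911}}{327911} \approx -0.88054 + 2508.5 i$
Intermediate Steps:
$- \frac{3329837}{3781606} - \frac{1436452}{\sqrt{-1687445 + w}} = - \frac{3329837}{3781606} - \frac{1436452}{\sqrt{-1687445 + 1359534}} = \left(-3329837\right) \frac{1}{3781606} - \frac{1436452}{\sqrt{-327911}} = - \frac{3329837}{3781606} - \frac{1436452}{i \sqrt{327911}} = - \frac{3329837}{3781606} - 1436452 \left(- \frac{i \sqrt{327911}}{327911}\right) = - \frac{3329837}{3781606} + \frac{1436452 i \sqrt{327911}}{327911}$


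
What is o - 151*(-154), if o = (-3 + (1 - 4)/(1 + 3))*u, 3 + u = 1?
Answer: 46523/2 ≈ 23262.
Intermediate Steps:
u = -2 (u = -3 + 1 = -2)
o = 15/2 (o = (-3 + (1 - 4)/(1 + 3))*(-2) = (-3 - 3/4)*(-2) = -15/4*(-2) = 15/2 ≈ 7.5000)
o - 151*(-154) = 15/2 - 151*(-154) = 15/2 + 23254 = 46523/2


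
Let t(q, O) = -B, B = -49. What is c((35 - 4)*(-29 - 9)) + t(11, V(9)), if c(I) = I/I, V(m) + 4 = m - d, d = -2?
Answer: 50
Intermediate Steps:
V(m) = -2 + m (V(m) = -4 + (m - 1*(-2)) = -4 + (m + 2) = -4 + (2 + m) = -2 + m)
t(q, O) = 49 (t(q, O) = -1*(-49) = 49)
c(I) = 1
c((35 - 4)*(-29 - 9)) + t(11, V(9)) = 1 + 49 = 50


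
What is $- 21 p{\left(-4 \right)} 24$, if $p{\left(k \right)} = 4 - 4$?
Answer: $0$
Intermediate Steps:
$p{\left(k \right)} = 0$
$- 21 p{\left(-4 \right)} 24 = \left(-21\right) 0 \cdot 24 = 0 \cdot 24 = 0$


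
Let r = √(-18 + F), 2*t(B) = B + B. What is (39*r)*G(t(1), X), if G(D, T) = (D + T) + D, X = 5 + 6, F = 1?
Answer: 507*I*√17 ≈ 2090.4*I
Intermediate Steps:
t(B) = B (t(B) = (B + B)/2 = (2*B)/2 = B)
X = 11
r = I*√17 (r = √(-18 + 1) = √(-17) = I*√17 ≈ 4.1231*I)
G(D, T) = T + 2*D
(39*r)*G(t(1), X) = (39*(I*√17))*(11 + 2*1) = (39*I*√17)*(11 + 2) = (39*I*√17)*13 = 507*I*√17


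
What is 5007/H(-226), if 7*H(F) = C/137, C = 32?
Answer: 4801713/32 ≈ 1.5005e+5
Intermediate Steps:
H(F) = 32/959 (H(F) = (32/137)/7 = (32*(1/137))/7 = (⅐)*(32/137) = 32/959)
5007/H(-226) = 5007/(32/959) = 5007*(959/32) = 4801713/32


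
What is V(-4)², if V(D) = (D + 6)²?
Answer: 16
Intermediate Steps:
V(D) = (6 + D)²
V(-4)² = ((6 - 4)²)² = (2²)² = 4² = 16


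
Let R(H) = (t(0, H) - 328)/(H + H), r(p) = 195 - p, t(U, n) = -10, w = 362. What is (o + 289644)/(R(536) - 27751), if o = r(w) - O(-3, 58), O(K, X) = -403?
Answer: -31075136/2974941 ≈ -10.446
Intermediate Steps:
R(H) = -169/H (R(H) = (-10 - 328)/(H + H) = -338*1/(2*H) = -169/H)
o = 236 (o = (195 - 1*362) - 1*(-403) = (195 - 362) + 403 = -167 + 403 = 236)
(o + 289644)/(R(536) - 27751) = (236 + 289644)/(-169/536 - 27751) = 289880/(-169*1/536 - 27751) = 289880/(-169/536 - 27751) = 289880/(-14874705/536) = 289880*(-536/14874705) = -31075136/2974941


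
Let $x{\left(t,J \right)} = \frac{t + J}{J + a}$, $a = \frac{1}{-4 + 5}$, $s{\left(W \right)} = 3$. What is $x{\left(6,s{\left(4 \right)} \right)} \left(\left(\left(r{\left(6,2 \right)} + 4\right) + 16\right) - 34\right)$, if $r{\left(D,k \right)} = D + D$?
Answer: $- \frac{9}{2} \approx -4.5$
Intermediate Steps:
$r{\left(D,k \right)} = 2 D$
$a = 1$ ($a = 1^{-1} = 1$)
$x{\left(t,J \right)} = \frac{J + t}{1 + J}$ ($x{\left(t,J \right)} = \frac{t + J}{J + 1} = \frac{J + t}{1 + J}$)
$x{\left(6,s{\left(4 \right)} \right)} \left(\left(\left(r{\left(6,2 \right)} + 4\right) + 16\right) - 34\right) = \frac{3 + 6}{1 + 3} \left(\left(\left(2 \cdot 6 + 4\right) + 16\right) - 34\right) = \frac{1}{4} \cdot 9 \left(\left(\left(12 + 4\right) + 16\right) - 34\right) = \frac{1}{4} \cdot 9 \left(\left(16 + 16\right) - 34\right) = \frac{9 \left(32 - 34\right)}{4} = \frac{9}{4} \left(-2\right) = - \frac{9}{2}$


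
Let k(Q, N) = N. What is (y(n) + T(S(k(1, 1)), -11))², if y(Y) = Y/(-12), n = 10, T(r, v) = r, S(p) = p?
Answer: 1/36 ≈ 0.027778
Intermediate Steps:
y(Y) = -Y/12 (y(Y) = Y*(-1/12) = -Y/12)
(y(n) + T(S(k(1, 1)), -11))² = (-1/12*10 + 1)² = (-⅚ + 1)² = (⅙)² = 1/36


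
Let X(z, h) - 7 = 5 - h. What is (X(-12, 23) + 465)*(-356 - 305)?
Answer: -300094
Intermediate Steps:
X(z, h) = 12 - h (X(z, h) = 7 + (5 - h) = 12 - h)
(X(-12, 23) + 465)*(-356 - 305) = ((12 - 1*23) + 465)*(-356 - 305) = ((12 - 23) + 465)*(-661) = (-11 + 465)*(-661) = 454*(-661) = -300094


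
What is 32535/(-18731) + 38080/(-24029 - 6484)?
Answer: -243716705/81648429 ≈ -2.9850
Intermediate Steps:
32535/(-18731) + 38080/(-24029 - 6484) = 32535*(-1/18731) + 38080/(-30513) = -32535/18731 + 38080*(-1/30513) = -32535/18731 - 5440/4359 = -243716705/81648429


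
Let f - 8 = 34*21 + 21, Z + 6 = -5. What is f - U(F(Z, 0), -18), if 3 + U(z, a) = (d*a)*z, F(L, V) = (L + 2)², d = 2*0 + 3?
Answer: 5120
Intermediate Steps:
Z = -11 (Z = -6 - 5 = -11)
d = 3 (d = 0 + 3 = 3)
F(L, V) = (2 + L)²
U(z, a) = -3 + 3*a*z (U(z, a) = -3 + (3*a)*z = -3 + 3*a*z)
f = 743 (f = 8 + (34*21 + 21) = 8 + (714 + 21) = 8 + 735 = 743)
f - U(F(Z, 0), -18) = 743 - (-3 + 3*(-18)*(2 - 11)²) = 743 - (-3 + 3*(-18)*(-9)²) = 743 - (-3 + 3*(-18)*81) = 743 - (-3 - 4374) = 743 - 1*(-4377) = 743 + 4377 = 5120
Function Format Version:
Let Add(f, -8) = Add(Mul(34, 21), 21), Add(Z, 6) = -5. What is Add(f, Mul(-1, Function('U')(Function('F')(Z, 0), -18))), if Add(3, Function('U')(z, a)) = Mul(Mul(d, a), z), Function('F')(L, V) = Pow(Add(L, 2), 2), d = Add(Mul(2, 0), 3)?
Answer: 5120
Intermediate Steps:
Z = -11 (Z = Add(-6, -5) = -11)
d = 3 (d = Add(0, 3) = 3)
Function('F')(L, V) = Pow(Add(2, L), 2)
Function('U')(z, a) = Add(-3, Mul(3, a, z)) (Function('U')(z, a) = Add(-3, Mul(Mul(3, a), z)) = Add(-3, Mul(3, a, z)))
f = 743 (f = Add(8, Add(Mul(34, 21), 21)) = Add(8, Add(714, 21)) = Add(8, 735) = 743)
Add(f, Mul(-1, Function('U')(Function('F')(Z, 0), -18))) = Add(743, Mul(-1, Add(-3, Mul(3, -18, Pow(Add(2, -11), 2))))) = Add(743, Mul(-1, Add(-3, Mul(3, -18, Pow(-9, 2))))) = Add(743, Mul(-1, Add(-3, Mul(3, -18, 81)))) = Add(743, Mul(-1, Add(-3, -4374))) = Add(743, Mul(-1, -4377)) = Add(743, 4377) = 5120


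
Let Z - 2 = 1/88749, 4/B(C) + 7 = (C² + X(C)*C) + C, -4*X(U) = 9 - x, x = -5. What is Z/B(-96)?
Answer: 1677188051/354996 ≈ 4724.5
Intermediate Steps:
X(U) = -7/2 (X(U) = -(9 - 1*(-5))/4 = -(9 + 5)/4 = -¼*14 = -7/2)
B(C) = 4/(-7 + C² - 5*C/2) (B(C) = 4/(-7 + ((C² - 7*C/2) + C)) = 4/(-7 + (C² - 5*C/2)) = 4/(-7 + C² - 5*C/2))
Z = 177499/88749 (Z = 2 + 1/88749 = 177499/88749 ≈ 2.0000)
Z/B(-96) = 177499/(88749*((8/(-14 - 5*(-96) + 2*(-96)²)))) = 177499/(88749*((8/(-14 + 480 + 2*9216)))) = 177499/(88749*((8/(-14 + 480 + 18432)))) = 177499/(88749*((8/18898))) = 177499/(88749*((8*(1/18898)))) = 177499/(88749*(4/9449)) = (177499/88749)*(9449/4) = 1677188051/354996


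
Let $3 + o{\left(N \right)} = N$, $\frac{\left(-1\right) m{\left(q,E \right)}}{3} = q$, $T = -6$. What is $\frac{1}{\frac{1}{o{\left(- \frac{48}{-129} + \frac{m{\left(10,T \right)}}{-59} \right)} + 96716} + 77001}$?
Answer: $\frac{245363115}{18893205220652} \approx 1.2987 \cdot 10^{-5}$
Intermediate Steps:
$m{\left(q,E \right)} = - 3 q$
$o{\left(N \right)} = -3 + N$
$\frac{1}{\frac{1}{o{\left(- \frac{48}{-129} + \frac{m{\left(10,T \right)}}{-59} \right)} + 96716} + 77001} = \frac{1}{\frac{1}{\left(-3 - \left(- \frac{16}{43} - \frac{\left(-3\right) 10}{-59}\right)\right) + 96716} + 77001} = \frac{1}{\frac{1}{\left(-3 - - \frac{2234}{2537}\right) + 96716} + 77001} = \frac{1}{\frac{1}{\left(-3 + \left(\frac{16}{43} + \frac{30}{59}\right)\right) + 96716} + 77001} = \frac{1}{\frac{1}{\left(-3 + \frac{2234}{2537}\right) + 96716} + 77001} = \frac{1}{\frac{1}{- \frac{5377}{2537} + 96716} + 77001} = \frac{1}{\frac{1}{\frac{245363115}{2537}} + 77001} = \frac{1}{\frac{2537}{245363115} + 77001} = \frac{1}{\frac{18893205220652}{245363115}} = \frac{245363115}{18893205220652}$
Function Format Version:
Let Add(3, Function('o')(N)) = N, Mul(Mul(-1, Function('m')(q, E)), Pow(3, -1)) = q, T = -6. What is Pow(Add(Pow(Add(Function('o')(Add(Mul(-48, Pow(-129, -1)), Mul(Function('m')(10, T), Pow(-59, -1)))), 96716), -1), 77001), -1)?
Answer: Rational(245363115, 18893205220652) ≈ 1.2987e-5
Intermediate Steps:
Function('m')(q, E) = Mul(-3, q)
Function('o')(N) = Add(-3, N)
Pow(Add(Pow(Add(Function('o')(Add(Mul(-48, Pow(-129, -1)), Mul(Function('m')(10, T), Pow(-59, -1)))), 96716), -1), 77001), -1) = Pow(Add(Pow(Add(Add(-3, Add(Mul(-48, Pow(-129, -1)), Mul(Mul(-3, 10), Pow(-59, -1)))), 96716), -1), 77001), -1) = Pow(Add(Pow(Add(Add(-3, Add(Mul(-48, Rational(-1, 129)), Mul(-30, Rational(-1, 59)))), 96716), -1), 77001), -1) = Pow(Add(Pow(Add(Add(-3, Add(Rational(16, 43), Rational(30, 59))), 96716), -1), 77001), -1) = Pow(Add(Pow(Add(Add(-3, Rational(2234, 2537)), 96716), -1), 77001), -1) = Pow(Add(Pow(Add(Rational(-5377, 2537), 96716), -1), 77001), -1) = Pow(Add(Pow(Rational(245363115, 2537), -1), 77001), -1) = Pow(Add(Rational(2537, 245363115), 77001), -1) = Pow(Rational(18893205220652, 245363115), -1) = Rational(245363115, 18893205220652)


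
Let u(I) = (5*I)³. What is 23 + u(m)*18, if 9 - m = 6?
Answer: 60773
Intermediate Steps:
m = 3 (m = 9 - 1*6 = 9 - 6 = 3)
u(I) = 125*I³
23 + u(m)*18 = 23 + (125*3³)*18 = 23 + (125*27)*18 = 23 + 3375*18 = 23 + 60750 = 60773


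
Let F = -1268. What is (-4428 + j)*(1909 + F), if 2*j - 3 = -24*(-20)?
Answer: -5367093/2 ≈ -2.6835e+6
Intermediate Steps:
j = 483/2 (j = 3/2 + (-24*(-20))/2 = 3/2 + (½)*480 = 3/2 + 240 = 483/2 ≈ 241.50)
(-4428 + j)*(1909 + F) = (-4428 + 483/2)*(1909 - 1268) = -8373/2*641 = -5367093/2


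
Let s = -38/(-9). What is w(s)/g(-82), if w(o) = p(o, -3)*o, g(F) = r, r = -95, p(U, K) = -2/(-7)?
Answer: -4/315 ≈ -0.012698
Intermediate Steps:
p(U, K) = 2/7 (p(U, K) = -2*(-⅐) = 2/7)
s = 38/9 (s = -38*(-⅑) = 38/9 ≈ 4.2222)
g(F) = -95
w(o) = 2*o/7
w(s)/g(-82) = ((2/7)*(38/9))/(-95) = (76/63)*(-1/95) = -4/315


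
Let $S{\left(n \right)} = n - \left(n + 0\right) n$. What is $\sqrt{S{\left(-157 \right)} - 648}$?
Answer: $i \sqrt{25454} \approx 159.54 i$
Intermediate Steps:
$S{\left(n \right)} = n - n^{2}$ ($S{\left(n \right)} = n - n n = n - n^{2}$)
$\sqrt{S{\left(-157 \right)} - 648} = \sqrt{- 157 \left(1 - -157\right) - 648} = \sqrt{- 157 \left(1 + 157\right) - 648} = \sqrt{\left(-157\right) 158 - 648} = \sqrt{-24806 - 648} = \sqrt{-25454} = i \sqrt{25454}$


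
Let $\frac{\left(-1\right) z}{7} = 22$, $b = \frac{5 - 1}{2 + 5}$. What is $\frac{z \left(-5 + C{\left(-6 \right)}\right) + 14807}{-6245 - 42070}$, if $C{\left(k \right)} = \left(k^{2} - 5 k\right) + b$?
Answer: $- \frac{355}{3221} \approx -0.11021$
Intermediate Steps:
$b = \frac{4}{7} \approx 0.57143$
$z = -154$ ($z = \left(-7\right) 22 = -154$)
$C{\left(k \right)} = \frac{4}{7} + k^{2} - 5 k$ ($C{\left(k \right)} = \left(k^{2} - 5 k\right) + \frac{4}{7} = \frac{4}{7} + k^{2} - 5 k$)
$\frac{z \left(-5 + C{\left(-6 \right)}\right) + 14807}{-6245 - 42070} = \frac{- 154 \left(-5 + \left(\frac{4}{7} + \left(-6\right)^{2} - -30\right)\right) + 14807}{-6245 - 42070} = \frac{- 154 \left(-5 + \left(\frac{4}{7} + 36 + 30\right)\right) + 14807}{-48315} = \left(- 154 \left(-5 + \frac{466}{7}\right) + 14807\right) \left(- \frac{1}{48315}\right) = \left(\left(-154\right) \frac{431}{7} + 14807\right) \left(- \frac{1}{48315}\right) = \left(-9482 + 14807\right) \left(- \frac{1}{48315}\right) = 5325 \left(- \frac{1}{48315}\right) = - \frac{355}{3221}$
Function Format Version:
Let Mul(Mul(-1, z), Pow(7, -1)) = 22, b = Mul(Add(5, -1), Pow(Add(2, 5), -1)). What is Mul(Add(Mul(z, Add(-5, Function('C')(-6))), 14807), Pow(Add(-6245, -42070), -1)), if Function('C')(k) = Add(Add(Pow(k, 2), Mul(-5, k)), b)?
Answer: Rational(-355, 3221) ≈ -0.11021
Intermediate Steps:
b = Rational(4, 7) (b = Mul(4, Pow(7, -1)) = Mul(4, Rational(1, 7)) = Rational(4, 7) ≈ 0.57143)
z = -154 (z = Mul(-7, 22) = -154)
Function('C')(k) = Add(Rational(4, 7), Pow(k, 2), Mul(-5, k)) (Function('C')(k) = Add(Add(Pow(k, 2), Mul(-5, k)), Rational(4, 7)) = Add(Rational(4, 7), Pow(k, 2), Mul(-5, k)))
Mul(Add(Mul(z, Add(-5, Function('C')(-6))), 14807), Pow(Add(-6245, -42070), -1)) = Mul(Add(Mul(-154, Add(-5, Add(Rational(4, 7), Pow(-6, 2), Mul(-5, -6)))), 14807), Pow(Add(-6245, -42070), -1)) = Mul(Add(Mul(-154, Add(-5, Add(Rational(4, 7), 36, 30))), 14807), Pow(-48315, -1)) = Mul(Add(Mul(-154, Add(-5, Rational(466, 7))), 14807), Rational(-1, 48315)) = Mul(Add(Mul(-154, Rational(431, 7)), 14807), Rational(-1, 48315)) = Mul(Add(-9482, 14807), Rational(-1, 48315)) = Mul(5325, Rational(-1, 48315)) = Rational(-355, 3221)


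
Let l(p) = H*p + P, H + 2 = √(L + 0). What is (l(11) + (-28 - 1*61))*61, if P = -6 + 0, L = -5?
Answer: -7137 + 671*I*√5 ≈ -7137.0 + 1500.4*I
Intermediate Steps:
H = -2 + I*√5 (H = -2 + √(-5 + 0) = -2 + √(-5) = -2 + I*√5 ≈ -2.0 + 2.2361*I)
P = -6
l(p) = -6 + p*(-2 + I*√5) (l(p) = (-2 + I*√5)*p - 6 = p*(-2 + I*√5) - 6 = -6 + p*(-2 + I*√5))
(l(11) + (-28 - 1*61))*61 = ((-6 - 1*11*(2 - I*√5)) + (-28 - 1*61))*61 = ((-6 + (-22 + 11*I*√5)) + (-28 - 61))*61 = ((-28 + 11*I*√5) - 89)*61 = (-117 + 11*I*√5)*61 = -7137 + 671*I*√5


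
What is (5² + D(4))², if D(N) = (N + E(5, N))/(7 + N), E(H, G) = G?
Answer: 80089/121 ≈ 661.89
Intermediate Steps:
D(N) = 2*N/(7 + N) (D(N) = (N + N)/(7 + N) = (2*N)/(7 + N) = 2*N/(7 + N))
(5² + D(4))² = (5² + 2*4/(7 + 4))² = (25 + 2*4/11)² = (25 + 2*4*(1/11))² = (25 + 8/11)² = (283/11)² = 80089/121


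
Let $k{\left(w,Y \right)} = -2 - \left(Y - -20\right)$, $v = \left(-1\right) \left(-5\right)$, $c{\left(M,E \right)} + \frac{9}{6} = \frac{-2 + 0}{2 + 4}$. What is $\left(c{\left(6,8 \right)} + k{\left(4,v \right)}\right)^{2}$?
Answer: $\frac{29929}{36} \approx 831.36$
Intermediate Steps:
$c{\left(M,E \right)} = - \frac{11}{6}$ ($c{\left(M,E \right)} = - \frac{3}{2} + \frac{-2 + 0}{2 + 4} = - \frac{3}{2} - \frac{2}{6} = - \frac{3}{2} - \frac{1}{3} = - \frac{11}{6}$)
$v = 5$
$k{\left(w,Y \right)} = -22 - Y$ ($k{\left(w,Y \right)} = -2 - \left(Y + 20\right) = -2 - \left(20 + Y\right) = -22 - Y$)
$\left(c{\left(6,8 \right)} + k{\left(4,v \right)}\right)^{2} = \left(- \frac{11}{6} - 27\right)^{2} = \left(- \frac{173}{6}\right)^{2} = \frac{29929}{36}$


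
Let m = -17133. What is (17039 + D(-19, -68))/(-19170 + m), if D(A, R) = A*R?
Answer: -18331/36303 ≈ -0.50494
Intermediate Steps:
(17039 + D(-19, -68))/(-19170 + m) = (17039 - 19*(-68))/(-19170 - 17133) = (17039 + 1292)/(-36303) = 18331*(-1/36303) = -18331/36303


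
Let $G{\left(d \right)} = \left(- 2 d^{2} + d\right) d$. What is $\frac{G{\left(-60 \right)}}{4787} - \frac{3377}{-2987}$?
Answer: $\frac{1317302899}{14298769} \approx 92.127$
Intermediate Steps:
$G{\left(d \right)} = d \left(d - 2 d^{2}\right)$ ($G{\left(d \right)} = \left(d - 2 d^{2}\right) d = d \left(d - 2 d^{2}\right)$)
$\frac{G{\left(-60 \right)}}{4787} - \frac{3377}{-2987} = \frac{\left(-60\right)^{2} \left(1 - -120\right)}{4787} - \frac{3377}{-2987} = 3600 \left(1 + 120\right) \frac{1}{4787} - - \frac{3377}{2987} = 3600 \cdot 121 \cdot \frac{1}{4787} + \frac{3377}{2987} = 435600 \cdot \frac{1}{4787} + \frac{3377}{2987} = \frac{435600}{4787} + \frac{3377}{2987} = \frac{1317302899}{14298769}$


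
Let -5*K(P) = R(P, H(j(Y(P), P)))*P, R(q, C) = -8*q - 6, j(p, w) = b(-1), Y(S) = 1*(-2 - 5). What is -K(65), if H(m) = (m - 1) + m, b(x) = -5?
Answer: -6838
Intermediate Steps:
Y(S) = -7 (Y(S) = 1*(-7) = -7)
j(p, w) = -5
H(m) = -1 + 2*m (H(m) = (-1 + m) + m = -1 + 2*m)
R(q, C) = -6 - 8*q
K(P) = -P*(-6 - 8*P)/5 (K(P) = -(-6 - 8*P)*P/5 = -P*(-6 - 8*P)/5)
-K(65) = -2*65*(3 + 4*65)/5 = -2*65*(3 + 260)/5 = -2*65*263/5 = -1*6838 = -6838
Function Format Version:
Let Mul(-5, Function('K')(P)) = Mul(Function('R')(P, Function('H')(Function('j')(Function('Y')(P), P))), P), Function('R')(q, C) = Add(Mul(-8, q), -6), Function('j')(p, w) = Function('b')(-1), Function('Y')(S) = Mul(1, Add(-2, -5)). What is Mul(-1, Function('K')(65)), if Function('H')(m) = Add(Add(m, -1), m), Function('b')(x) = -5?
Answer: -6838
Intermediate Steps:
Function('Y')(S) = -7 (Function('Y')(S) = Mul(1, -7) = -7)
Function('j')(p, w) = -5
Function('H')(m) = Add(-1, Mul(2, m)) (Function('H')(m) = Add(Add(-1, m), m) = Add(-1, Mul(2, m)))
Function('R')(q, C) = Add(-6, Mul(-8, q))
Function('K')(P) = Mul(Rational(-1, 5), P, Add(-6, Mul(-8, P))) (Function('K')(P) = Mul(Rational(-1, 5), Mul(Add(-6, Mul(-8, P)), P)) = Mul(Rational(-1, 5), Mul(P, Add(-6, Mul(-8, P)))) = Mul(Rational(-1, 5), P, Add(-6, Mul(-8, P))))
Mul(-1, Function('K')(65)) = Mul(-1, Mul(Rational(2, 5), 65, Add(3, Mul(4, 65)))) = Mul(-1, Mul(Rational(2, 5), 65, Add(3, 260))) = Mul(-1, Mul(Rational(2, 5), 65, 263)) = Mul(-1, 6838) = -6838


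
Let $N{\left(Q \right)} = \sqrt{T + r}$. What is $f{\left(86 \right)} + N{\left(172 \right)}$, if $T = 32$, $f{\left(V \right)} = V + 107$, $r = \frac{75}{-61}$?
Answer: $193 + \frac{\sqrt{114497}}{61} \approx 198.55$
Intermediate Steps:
$r = - \frac{75}{61}$ ($r = 75 \left(- \frac{1}{61}\right) = - \frac{75}{61} \approx -1.2295$)
$f{\left(V \right)} = 107 + V$
$N{\left(Q \right)} = \frac{\sqrt{114497}}{61}$ ($N{\left(Q \right)} = \sqrt{32 - \frac{75}{61}} = \sqrt{\frac{1877}{61}} = \frac{\sqrt{114497}}{61}$)
$f{\left(86 \right)} + N{\left(172 \right)} = \left(107 + 86\right) + \frac{\sqrt{114497}}{61} = 193 + \frac{\sqrt{114497}}{61}$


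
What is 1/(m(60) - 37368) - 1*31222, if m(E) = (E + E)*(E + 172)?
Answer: -297483217/9528 ≈ -31222.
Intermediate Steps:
m(E) = 2*E*(172 + E) (m(E) = (2*E)*(172 + E) = 2*E*(172 + E))
1/(m(60) - 37368) - 1*31222 = 1/(2*60*(172 + 60) - 37368) - 1*31222 = 1/(2*60*232 - 37368) - 31222 = 1/(27840 - 37368) - 31222 = 1/(-9528) - 31222 = -1/9528 - 31222 = -297483217/9528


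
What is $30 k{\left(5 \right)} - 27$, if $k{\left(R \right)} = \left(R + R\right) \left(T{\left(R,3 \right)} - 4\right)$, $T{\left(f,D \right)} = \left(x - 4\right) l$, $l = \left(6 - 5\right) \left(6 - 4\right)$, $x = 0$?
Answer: $-3627$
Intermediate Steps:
$l = 2$ ($l = 1 \cdot 2 = 2$)
$T{\left(f,D \right)} = -8$ ($T{\left(f,D \right)} = \left(0 - 4\right) 2 = \left(-4\right) 2 = -8$)
$k{\left(R \right)} = - 24 R$ ($k{\left(R \right)} = \left(R + R\right) \left(-8 - 4\right) = 2 R \left(-12\right) = - 24 R$)
$30 k{\left(5 \right)} - 27 = 30 \left(\left(-24\right) 5\right) - 27 = 30 \left(-120\right) - 27 = -3600 - 27 = -3627$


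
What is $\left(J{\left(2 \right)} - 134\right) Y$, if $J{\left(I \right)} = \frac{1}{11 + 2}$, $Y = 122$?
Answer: $- \frac{212402}{13} \approx -16339.0$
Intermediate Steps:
$J{\left(I \right)} = \frac{1}{13}$
$\left(J{\left(2 \right)} - 134\right) Y = \left(\frac{1}{13} - 134\right) 122 = \left(- \frac{1741}{13}\right) 122 = - \frac{212402}{13}$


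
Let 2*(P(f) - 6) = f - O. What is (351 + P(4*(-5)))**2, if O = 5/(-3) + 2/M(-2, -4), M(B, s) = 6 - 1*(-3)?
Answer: 39175081/324 ≈ 1.2091e+5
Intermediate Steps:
M(B, s) = 9 (M(B, s) = 6 + 3 = 9)
O = -13/9 (O = 5/(-3) + 2/9 = 5*(-1/3) + 2*(1/9) = -5/3 + 2/9 = -13/9 ≈ -1.4444)
P(f) = 121/18 + f/2 (P(f) = 6 + (f - 1*(-13/9))/2 = 6 + (f + 13/9)/2 = 6 + (13/9 + f)/2 = 6 + (13/18 + f/2) = 121/18 + f/2)
(351 + P(4*(-5)))**2 = (351 + (121/18 + (4*(-5))/2))**2 = (351 + (121/18 + (1/2)*(-20)))**2 = (351 + (121/18 - 10))**2 = (351 - 59/18)**2 = (6259/18)**2 = 39175081/324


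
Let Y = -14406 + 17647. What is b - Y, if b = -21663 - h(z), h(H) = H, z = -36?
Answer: -24868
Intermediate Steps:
Y = 3241
b = -21627 (b = -21663 - 1*(-36) = -21663 + 36 = -21627)
b - Y = -21627 - 1*3241 = -21627 - 3241 = -24868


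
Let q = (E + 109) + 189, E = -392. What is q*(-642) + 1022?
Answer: 61370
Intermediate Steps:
q = -94 (q = (-392 + 109) + 189 = -283 + 189 = -94)
q*(-642) + 1022 = -94*(-642) + 1022 = 60348 + 1022 = 61370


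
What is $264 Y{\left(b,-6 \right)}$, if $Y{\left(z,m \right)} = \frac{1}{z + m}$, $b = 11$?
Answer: $\frac{264}{5} \approx 52.8$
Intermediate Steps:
$Y{\left(z,m \right)} = \frac{1}{m + z}$
$264 Y{\left(b,-6 \right)} = \frac{264}{-6 + 11} = \frac{264}{5}$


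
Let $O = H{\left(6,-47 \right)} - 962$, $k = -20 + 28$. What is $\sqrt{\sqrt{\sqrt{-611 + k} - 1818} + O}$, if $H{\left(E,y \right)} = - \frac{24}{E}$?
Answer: $\sqrt{-966 + \sqrt{3} \sqrt{-606 + i \sqrt{67}}} \approx 0.68588 + 31.083 i$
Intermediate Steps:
$k = 8$
$O = -966$ ($O = - \frac{24}{6} - 962 = \left(-24\right) \frac{1}{6} - 962 = -4 - 962 = -966$)
$\sqrt{\sqrt{\sqrt{-611 + k} - 1818} + O} = \sqrt{\sqrt{\sqrt{-611 + 8} - 1818} - 966} = \sqrt{\sqrt{\sqrt{-603} - 1818} - 966} = \sqrt{\sqrt{3 i \sqrt{67} - 1818} - 966} = \sqrt{\sqrt{-1818 + 3 i \sqrt{67}} - 966} = \sqrt{-966 + \sqrt{-1818 + 3 i \sqrt{67}}}$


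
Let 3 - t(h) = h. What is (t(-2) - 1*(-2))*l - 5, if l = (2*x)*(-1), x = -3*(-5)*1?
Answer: -215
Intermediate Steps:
x = 15 (x = 15*1 = 15)
t(h) = 3 - h
l = -30 (l = (2*15)*(-1) = 30*(-1) = -30)
(t(-2) - 1*(-2))*l - 5 = ((3 - 1*(-2)) - 1*(-2))*(-30) - 5 = ((3 + 2) + 2)*(-30) - 5 = (5 + 2)*(-30) - 5 = 7*(-30) - 5 = -210 - 5 = -215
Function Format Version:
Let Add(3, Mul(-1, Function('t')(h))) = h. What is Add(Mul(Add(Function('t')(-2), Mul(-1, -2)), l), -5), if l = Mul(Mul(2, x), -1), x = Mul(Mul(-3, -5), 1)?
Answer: -215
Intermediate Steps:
x = 15 (x = Mul(15, 1) = 15)
Function('t')(h) = Add(3, Mul(-1, h))
l = -30 (l = Mul(Mul(2, 15), -1) = Mul(30, -1) = -30)
Add(Mul(Add(Function('t')(-2), Mul(-1, -2)), l), -5) = Add(Mul(Add(Add(3, Mul(-1, -2)), Mul(-1, -2)), -30), -5) = Add(Mul(Add(Add(3, 2), 2), -30), -5) = Add(Mul(Add(5, 2), -30), -5) = Add(Mul(7, -30), -5) = Add(-210, -5) = -215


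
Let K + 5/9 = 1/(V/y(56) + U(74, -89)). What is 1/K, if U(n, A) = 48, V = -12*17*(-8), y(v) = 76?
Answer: -3960/2143 ≈ -1.8479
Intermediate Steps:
V = 1632 (V = -204*(-8) = 1632)
K = -2143/3960 (K = -5/9 + 1/(1632/76 + 48) = -5/9 + 1/(1632*(1/76) + 48) = -5/9 + 1/(408/19 + 48) = -5/9 + 1/(1320/19) = -5/9 + 19/1320 = -2143/3960 ≈ -0.54116)
1/K = 1/(-2143/3960) = -3960/2143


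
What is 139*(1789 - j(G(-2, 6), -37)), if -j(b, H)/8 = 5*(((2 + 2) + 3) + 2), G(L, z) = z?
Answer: 298711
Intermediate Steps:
j(b, H) = -360 (j(b, H) = -40*(((2 + 2) + 3) + 2) = -40*((4 + 3) + 2) = -40*(7 + 2) = -40*9 = -8*45 = -360)
139*(1789 - j(G(-2, 6), -37)) = 139*(1789 - 1*(-360)) = 139*(1789 + 360) = 139*2149 = 298711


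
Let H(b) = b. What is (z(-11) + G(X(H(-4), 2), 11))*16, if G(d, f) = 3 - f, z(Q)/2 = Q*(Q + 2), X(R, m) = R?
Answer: 3040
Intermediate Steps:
z(Q) = 2*Q*(2 + Q) (z(Q) = 2*(Q*(Q + 2)) = 2*(Q*(2 + Q)) = 2*Q*(2 + Q))
(z(-11) + G(X(H(-4), 2), 11))*16 = (2*(-11)*(2 - 11) + (3 - 1*11))*16 = (2*(-11)*(-9) + (3 - 11))*16 = (198 - 8)*16 = 190*16 = 3040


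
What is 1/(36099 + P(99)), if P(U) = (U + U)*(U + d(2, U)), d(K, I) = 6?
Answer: 1/56889 ≈ 1.7578e-5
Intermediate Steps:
P(U) = 2*U*(6 + U) (P(U) = (U + U)*(U + 6) = (2*U)*(6 + U) = 2*U*(6 + U))
1/(36099 + P(99)) = 1/(36099 + 2*99*(6 + 99)) = 1/(36099 + 2*99*105) = 1/(36099 + 20790) = 1/56889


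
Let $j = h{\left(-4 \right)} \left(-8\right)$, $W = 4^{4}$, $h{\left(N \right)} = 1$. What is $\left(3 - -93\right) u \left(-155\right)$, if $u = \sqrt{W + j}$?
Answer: $- 29760 \sqrt{62} \approx -2.3433 \cdot 10^{5}$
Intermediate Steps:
$W = 256$
$j = -8$ ($j = 1 \left(-8\right) = -8$)
$u = 2 \sqrt{62}$ ($u = \sqrt{256 - 8} = \sqrt{248} = 2 \sqrt{62} \approx 15.748$)
$\left(3 - -93\right) u \left(-155\right) = \left(3 - -93\right) 2 \sqrt{62} \left(-155\right) = \left(3 + 93\right) 2 \sqrt{62} \left(-155\right) = 96 \cdot 2 \sqrt{62} \left(-155\right) = 192 \sqrt{62} \left(-155\right) = - 29760 \sqrt{62}$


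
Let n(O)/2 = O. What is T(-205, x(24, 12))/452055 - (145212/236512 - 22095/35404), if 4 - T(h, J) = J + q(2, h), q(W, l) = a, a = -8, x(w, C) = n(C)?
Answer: 795096131633/78859778420680 ≈ 0.010082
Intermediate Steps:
n(O) = 2*O
x(w, C) = 2*C
q(W, l) = -8
T(h, J) = 12 - J (T(h, J) = 4 - (J - 8) = 4 - (-8 + J) = 4 + (8 - J) = 12 - J)
T(-205, x(24, 12))/452055 - (145212/236512 - 22095/35404) = (12 - 2*12)/452055 - (145212/236512 - 22095/35404) = (12 - 1*24)*(1/452055) - (145212*(1/236512) - 22095*1/35404) = (12 - 24)*(1/452055) - (36303/59128 - 22095/35404) = -12*1/452055 - 1*(-5290437/523341928) = -4/150685 + 5290437/523341928 = 795096131633/78859778420680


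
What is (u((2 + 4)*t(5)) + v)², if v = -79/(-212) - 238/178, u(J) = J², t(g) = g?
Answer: 287743470778009/356001424 ≈ 8.0827e+5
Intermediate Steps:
v = -18197/18868 (v = -79*(-1/212) - 238*1/178 = 79/212 - 119/89 = -18197/18868 ≈ -0.96444)
(u((2 + 4)*t(5)) + v)² = (((2 + 4)*5)² - 18197/18868)² = ((6*5)² - 18197/18868)² = (30² - 18197/18868)² = (900 - 18197/18868)² = (16963003/18868)² = 287743470778009/356001424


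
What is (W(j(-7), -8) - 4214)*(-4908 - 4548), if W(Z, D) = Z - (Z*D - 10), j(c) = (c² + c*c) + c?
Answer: 32008560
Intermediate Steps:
j(c) = c + 2*c² (j(c) = (c² + c²) + c = 2*c² + c = c + 2*c²)
W(Z, D) = 10 + Z - D*Z (W(Z, D) = Z - (D*Z - 10) = Z - (-10 + D*Z) = Z + (10 - D*Z) = 10 + Z - D*Z)
(W(j(-7), -8) - 4214)*(-4908 - 4548) = ((10 - 7*(1 + 2*(-7)) - 1*(-8)*(-7*(1 + 2*(-7)))) - 4214)*(-4908 - 4548) = ((10 - 7*(1 - 14) - 1*(-8)*(-7*(1 - 14))) - 4214)*(-9456) = ((10 - 7*(-13) - 1*(-8)*(-7*(-13))) - 4214)*(-9456) = ((10 + 91 - 1*(-8)*91) - 4214)*(-9456) = ((10 + 91 + 728) - 4214)*(-9456) = (829 - 4214)*(-9456) = -3385*(-9456) = 32008560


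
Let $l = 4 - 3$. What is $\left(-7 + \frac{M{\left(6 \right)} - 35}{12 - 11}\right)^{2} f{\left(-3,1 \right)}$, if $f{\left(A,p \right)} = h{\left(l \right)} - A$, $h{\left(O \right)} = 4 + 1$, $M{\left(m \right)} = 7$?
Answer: $9800$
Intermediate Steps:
$l = 1$
$h{\left(O \right)} = 5$
$f{\left(A,p \right)} = 5 - A$
$\left(-7 + \frac{M{\left(6 \right)} - 35}{12 - 11}\right)^{2} f{\left(-3,1 \right)} = \left(-7 + \frac{7 - 35}{12 - 11}\right)^{2} \left(5 - -3\right) = \left(-7 - \frac{28}{1}\right)^{2} \left(5 + 3\right) = \left(-7 - 28\right)^{2} \cdot 8 = \left(-35\right)^{2} \cdot 8 = 1225 \cdot 8 = 9800$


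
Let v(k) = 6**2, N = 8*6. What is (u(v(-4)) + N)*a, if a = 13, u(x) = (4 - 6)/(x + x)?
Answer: 22451/36 ≈ 623.64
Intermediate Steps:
N = 48
v(k) = 36
u(x) = -1/x (u(x) = -2*1/(2*x) = -1/x)
(u(v(-4)) + N)*a = (-1/36 + 48)*13 = (1727/36)*13 = 22451/36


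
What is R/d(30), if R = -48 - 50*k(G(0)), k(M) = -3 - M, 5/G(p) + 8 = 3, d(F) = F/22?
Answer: 572/15 ≈ 38.133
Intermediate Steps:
d(F) = F/22 (d(F) = F*(1/22) = F/22)
G(p) = -1 (G(p) = 5/(-8 + 3) = 5/(-5) = 5*(-⅕) = -1)
R = 52 (R = -48 - 50*(-3 - 1*(-1)) = -48 - 50*(-3 + 1) = -48 - 50*(-2) = -48 + 100 = 52)
R/d(30) = 52/(((1/22)*30)) = 52/(15/11) = 52*(11/15) = 572/15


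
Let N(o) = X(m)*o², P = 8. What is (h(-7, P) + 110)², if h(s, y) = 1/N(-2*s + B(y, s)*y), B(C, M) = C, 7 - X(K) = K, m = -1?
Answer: 28664470074241/2368963584 ≈ 12100.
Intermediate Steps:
X(K) = 7 - K
N(o) = 8*o² (N(o) = (7 - 1*(-1))*o² = (7 + 1)*o² = 8*o²)
h(s, y) = 1/(8*(y² - 2*s)²) (h(s, y) = 1/(8*(-2*s + y*y)²) = 1/(8*(-2*s + y²)²) = 1/(8*(y² - 2*s)²))
(h(-7, P) + 110)² = (1/(8*(-1*8² + 2*(-7))²) + 110)² = (1/(8*(-1*64 - 14)²) + 110)² = (1/(8*(-64 - 14)²) + 110)² = ((⅛)/(-78)² + 110)² = ((⅛)*(1/6084) + 110)² = (1/48672 + 110)² = (5353921/48672)² = 28664470074241/2368963584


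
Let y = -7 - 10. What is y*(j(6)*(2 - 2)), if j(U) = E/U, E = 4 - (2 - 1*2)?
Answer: 0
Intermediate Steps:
y = -17
E = 4 (E = 4 - (2 - 2) = 4 - 1*0 = 4 + 0 = 4)
j(U) = 4/U
y*(j(6)*(2 - 2)) = -17*4/6*(2 - 2) = -17*4*(⅙)*0 = -34*0/3 = -17*0 = 0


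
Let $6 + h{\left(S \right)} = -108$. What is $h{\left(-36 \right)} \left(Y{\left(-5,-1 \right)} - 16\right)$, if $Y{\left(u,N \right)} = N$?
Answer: $1938$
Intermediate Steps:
$h{\left(S \right)} = -114$ ($h{\left(S \right)} = -6 - 108 = -114$)
$h{\left(-36 \right)} \left(Y{\left(-5,-1 \right)} - 16\right) = - 114 \left(-1 - 16\right) = \left(-114\right) \left(-17\right) = 1938$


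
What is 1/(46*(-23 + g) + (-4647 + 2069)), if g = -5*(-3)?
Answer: -1/2946 ≈ -0.00033944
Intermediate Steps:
g = 15
1/(46*(-23 + g) + (-4647 + 2069)) = 1/(46*(-23 + 15) + (-4647 + 2069)) = 1/(46*(-8) - 2578) = 1/(-368 - 2578) = 1/(-2946) = -1/2946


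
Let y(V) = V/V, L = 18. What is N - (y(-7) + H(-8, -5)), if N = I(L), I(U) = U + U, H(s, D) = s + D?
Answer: 48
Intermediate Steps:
H(s, D) = D + s
I(U) = 2*U
y(V) = 1
N = 36 (N = 2*18 = 36)
N - (y(-7) + H(-8, -5)) = 36 - (1 + (-5 - 8)) = 36 - (1 - 13) = 36 - 1*(-12) = 36 + 12 = 48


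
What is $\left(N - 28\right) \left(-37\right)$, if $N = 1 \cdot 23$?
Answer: $185$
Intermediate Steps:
$N = 23$
$\left(N - 28\right) \left(-37\right) = \left(23 - 28\right) \left(-37\right) = \left(-5\right) \left(-37\right) = 185$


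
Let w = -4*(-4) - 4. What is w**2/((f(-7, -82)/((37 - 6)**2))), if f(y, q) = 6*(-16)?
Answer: -2883/2 ≈ -1441.5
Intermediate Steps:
w = 12 (w = 16 - 4 = 12)
f(y, q) = -96
w**2/((f(-7, -82)/((37 - 6)**2))) = 12**2/((-96/(37 - 6)**2)) = 144/((-96/(31**2))) = 144/((-96/961)) = 144/((-96*1/961)) = 144/(-96/961) = 144*(-961/96) = -2883/2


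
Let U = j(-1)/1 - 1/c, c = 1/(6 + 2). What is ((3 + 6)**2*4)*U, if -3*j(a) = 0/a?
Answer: -2592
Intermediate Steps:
j(a) = 0 (j(a) = -0/a = -1/3*0 = 0)
c = 1/8 ≈ 0.12500
U = -8 (U = 0/1 - 1/1/8 = 0*1 - 1*8 = 0 - 8 = -8)
((3 + 6)**2*4)*U = ((3 + 6)**2*4)*(-8) = (9**2*4)*(-8) = (81*4)*(-8) = 324*(-8) = -2592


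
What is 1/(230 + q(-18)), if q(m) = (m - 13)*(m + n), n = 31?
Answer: -1/173 ≈ -0.0057803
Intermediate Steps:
q(m) = (-13 + m)*(31 + m) (q(m) = (m - 13)*(m + 31) = (-13 + m)*(31 + m))
1/(230 + q(-18)) = 1/(230 + (-403 + (-18)² + 18*(-18))) = 1/(230 + (-403 + 324 - 324)) = 1/(230 - 403) = 1/(-173) = -1/173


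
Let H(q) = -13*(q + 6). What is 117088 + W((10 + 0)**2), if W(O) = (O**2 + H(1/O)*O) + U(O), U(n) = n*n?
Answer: 129275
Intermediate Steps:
U(n) = n**2
H(q) = -78 - 13*q (H(q) = -13*(6 + q) = -78 - 13*q)
W(O) = 2*O**2 + O*(-78 - 13/O) (W(O) = (O**2 + (-78 - 13/O)*O) + O**2 = (O**2 + O*(-78 - 13/O)) + O**2 = 2*O**2 + O*(-78 - 13/O))
117088 + W((10 + 0)**2) = 117088 + (-13 - 78*(10 + 0)**2 + 2*((10 + 0)**2)**2) = 117088 + (-13 - 78*10**2 + 2*(10**2)**2) = 117088 + (-13 - 78*100 + 2*100**2) = 117088 + (-13 - 7800 + 2*10000) = 117088 + (-13 - 7800 + 20000) = 117088 + 12187 = 129275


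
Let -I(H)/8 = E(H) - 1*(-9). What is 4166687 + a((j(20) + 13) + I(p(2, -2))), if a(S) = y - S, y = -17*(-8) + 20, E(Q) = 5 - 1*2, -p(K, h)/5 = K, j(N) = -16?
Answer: 4166942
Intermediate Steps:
p(K, h) = -5*K
E(Q) = 3 (E(Q) = 5 - 2 = 3)
I(H) = -96 (I(H) = -8*(3 - 1*(-9)) = -8*(3 + 9) = -8*12 = -96)
y = 156 (y = 136 + 20 = 156)
a(S) = 156 - S
4166687 + a((j(20) + 13) + I(p(2, -2))) = 4166687 + (156 - ((-16 + 13) - 96)) = 4166687 + (156 - (-3 - 96)) = 4166687 + (156 - 1*(-99)) = 4166687 + (156 + 99) = 4166687 + 255 = 4166942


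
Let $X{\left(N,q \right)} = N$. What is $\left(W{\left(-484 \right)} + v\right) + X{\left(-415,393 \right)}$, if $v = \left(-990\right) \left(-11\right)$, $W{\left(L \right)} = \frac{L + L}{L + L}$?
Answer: $10476$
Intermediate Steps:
$W{\left(L \right)} = 1$ ($W{\left(L \right)} = \frac{2 L}{2 L} = 2 L \frac{1}{2 L} = 1$)
$v = 10890$
$\left(W{\left(-484 \right)} + v\right) + X{\left(-415,393 \right)} = \left(1 + 10890\right) - 415 = 10891 - 415 = 10476$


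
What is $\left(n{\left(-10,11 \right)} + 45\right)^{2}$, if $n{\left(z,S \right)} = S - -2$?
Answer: $3364$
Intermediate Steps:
$n{\left(z,S \right)} = 2 + S$ ($n{\left(z,S \right)} = S + 2 = 2 + S$)
$\left(n{\left(-10,11 \right)} + 45\right)^{2} = \left(\left(2 + 11\right) + 45\right)^{2} = \left(13 + 45\right)^{2} = 58^{2} = 3364$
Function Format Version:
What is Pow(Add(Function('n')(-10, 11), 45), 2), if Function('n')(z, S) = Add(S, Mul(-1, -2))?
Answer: 3364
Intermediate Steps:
Function('n')(z, S) = Add(2, S) (Function('n')(z, S) = Add(S, 2) = Add(2, S))
Pow(Add(Function('n')(-10, 11), 45), 2) = Pow(Add(Add(2, 11), 45), 2) = Pow(Add(13, 45), 2) = Pow(58, 2) = 3364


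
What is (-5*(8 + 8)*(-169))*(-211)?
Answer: -2852720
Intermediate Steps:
(-5*(8 + 8)*(-169))*(-211) = (-5*16*(-169))*(-211) = -80*(-169)*(-211) = 13520*(-211) = -2852720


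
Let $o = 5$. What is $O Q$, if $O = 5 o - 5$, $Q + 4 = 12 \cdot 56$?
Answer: $13360$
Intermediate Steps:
$Q = 668$ ($Q = -4 + 12 \cdot 56 = -4 + 672 = 668$)
$O = 20$ ($O = 5 \cdot 5 - 5 = 25 - 5 = 20$)
$O Q = 20 \cdot 668 = 13360$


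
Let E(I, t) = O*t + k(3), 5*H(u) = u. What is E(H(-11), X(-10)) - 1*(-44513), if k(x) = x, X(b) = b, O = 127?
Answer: 43246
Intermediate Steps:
H(u) = u/5
E(I, t) = 3 + 127*t (E(I, t) = 127*t + 3 = 3 + 127*t)
E(H(-11), X(-10)) - 1*(-44513) = (3 + 127*(-10)) - 1*(-44513) = (3 - 1270) + 44513 = -1267 + 44513 = 43246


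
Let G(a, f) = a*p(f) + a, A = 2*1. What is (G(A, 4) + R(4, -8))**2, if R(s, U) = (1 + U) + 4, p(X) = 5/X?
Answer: 9/4 ≈ 2.2500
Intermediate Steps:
A = 2
R(s, U) = 5 + U
G(a, f) = a + 5*a/f (G(a, f) = a*(5/f) + a = 5*a/f + a = a + 5*a/f)
(G(A, 4) + R(4, -8))**2 = (2*(5 + 4)/4 + (5 - 8))**2 = (2*(1/4)*9 - 3)**2 = (9/2 - 3)**2 = (3/2)**2 = 9/4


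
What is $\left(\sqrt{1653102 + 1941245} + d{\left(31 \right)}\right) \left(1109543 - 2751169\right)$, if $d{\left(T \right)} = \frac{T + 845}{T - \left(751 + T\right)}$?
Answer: $\frac{1438064376}{751} - 1641626 \sqrt{3594347} \approx -3.1104 \cdot 10^{9}$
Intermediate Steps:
$d{\left(T \right)} = - \frac{845}{751} - \frac{T}{751}$ ($d{\left(T \right)} = \frac{845 + T}{-751} = \left(845 + T\right) \left(- \frac{1}{751}\right) = - \frac{845}{751} - \frac{T}{751}$)
$\left(\sqrt{1653102 + 1941245} + d{\left(31 \right)}\right) \left(1109543 - 2751169\right) = \left(\sqrt{1653102 + 1941245} - \frac{876}{751}\right) \left(1109543 - 2751169\right) = \left(\sqrt{3594347} - \frac{876}{751}\right) \left(-1641626\right) = \left(- \frac{876}{751} + \sqrt{3594347}\right) \left(-1641626\right) = \frac{1438064376}{751} - 1641626 \sqrt{3594347}$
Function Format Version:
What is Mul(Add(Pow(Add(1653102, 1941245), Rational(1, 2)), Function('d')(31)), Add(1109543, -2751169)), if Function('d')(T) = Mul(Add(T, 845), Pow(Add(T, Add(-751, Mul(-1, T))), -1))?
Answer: Add(Rational(1438064376, 751), Mul(-1641626, Pow(3594347, Rational(1, 2)))) ≈ -3.1104e+9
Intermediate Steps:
Function('d')(T) = Add(Rational(-845, 751), Mul(Rational(-1, 751), T)) (Function('d')(T) = Mul(Add(845, T), Pow(-751, -1)) = Mul(Add(845, T), Rational(-1, 751)) = Add(Rational(-845, 751), Mul(Rational(-1, 751), T)))
Mul(Add(Pow(Add(1653102, 1941245), Rational(1, 2)), Function('d')(31)), Add(1109543, -2751169)) = Mul(Add(Pow(Add(1653102, 1941245), Rational(1, 2)), Add(Rational(-845, 751), Mul(Rational(-1, 751), 31))), Add(1109543, -2751169)) = Mul(Add(Pow(3594347, Rational(1, 2)), Add(Rational(-845, 751), Rational(-31, 751))), -1641626) = Mul(Add(Pow(3594347, Rational(1, 2)), Rational(-876, 751)), -1641626) = Mul(Add(Rational(-876, 751), Pow(3594347, Rational(1, 2))), -1641626) = Add(Rational(1438064376, 751), Mul(-1641626, Pow(3594347, Rational(1, 2))))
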